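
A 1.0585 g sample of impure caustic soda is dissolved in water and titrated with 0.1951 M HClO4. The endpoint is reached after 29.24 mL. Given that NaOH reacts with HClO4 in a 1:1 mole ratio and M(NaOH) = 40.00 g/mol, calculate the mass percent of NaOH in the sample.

n(HClO4) = 0.1951 x 0.02924 = 0.005705 mol.
n(NaOH) = 0.005705 / 1 = 0.005705 mol.
mass of NaOH = 0.005705 x 40.00 = 0.2282 g.
% purity = 0.2282 / 1.0585 x 100 = 21.6%.

21.6%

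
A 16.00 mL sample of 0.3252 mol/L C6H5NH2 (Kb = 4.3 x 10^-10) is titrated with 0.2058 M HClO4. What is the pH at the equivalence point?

2.77

n(C6H5NH2) = 0.3252 x 0.01600 = 0.005203 mol; V(HClO4) at equivalence = 0.005203/0.2058 = 0.02528 L.
At equivalence the base is fully converted to C6H5NH3+; total volume = 0.04128 L, so [C6H5NH3+] = 0.005203/0.04128 = 0.1260 M.
Ka(C6H5NH3+) = Kw/Kb = 1.0e-14 / 4.3 x 10^-10 = 2.33e-5.
[H^+] = sqrt(Ka x [C6H5NH3+]) = sqrt(2.33e-5 x 0.1260) = 0.00171 M.
pH = -log(0.00171) = 2.77.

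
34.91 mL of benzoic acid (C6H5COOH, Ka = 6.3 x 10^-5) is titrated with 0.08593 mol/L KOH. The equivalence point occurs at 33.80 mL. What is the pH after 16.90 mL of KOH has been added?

16.90 mL is exactly half the equivalence volume (33.80/2), i.e. the half-equivalence point.
There, n(HA) = n(A^-), so pH = pKa = -log(6.3 x 10^-5) = 4.20.

4.20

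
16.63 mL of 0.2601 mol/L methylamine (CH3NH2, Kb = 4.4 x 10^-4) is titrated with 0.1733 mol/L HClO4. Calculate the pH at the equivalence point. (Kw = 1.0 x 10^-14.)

5.81

n(CH3NH2) = 0.2601 x 0.01663 = 0.004325 mol; V(HClO4) at equivalence = 0.004325/0.1733 = 0.02496 L.
At equivalence the base is fully converted to CH3NH3+; total volume = 0.04159 L, so [CH3NH3+] = 0.004325/0.04159 = 0.1040 M.
Ka(CH3NH3+) = Kw/Kb = 1.0e-14 / 4.4 x 10^-4 = 2.27e-11.
[H^+] = sqrt(Ka x [CH3NH3+]) = sqrt(2.27e-11 x 0.1040) = 1.54e-6 M.
pH = -log(1.54e-6) = 5.81.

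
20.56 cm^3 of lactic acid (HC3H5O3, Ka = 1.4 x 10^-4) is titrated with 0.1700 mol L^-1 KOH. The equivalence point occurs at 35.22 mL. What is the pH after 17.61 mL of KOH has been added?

17.61 mL is exactly half the equivalence volume (35.22/2), i.e. the half-equivalence point.
There, n(HA) = n(A^-), so pH = pKa = -log(1.4 x 10^-4) = 3.85.

3.85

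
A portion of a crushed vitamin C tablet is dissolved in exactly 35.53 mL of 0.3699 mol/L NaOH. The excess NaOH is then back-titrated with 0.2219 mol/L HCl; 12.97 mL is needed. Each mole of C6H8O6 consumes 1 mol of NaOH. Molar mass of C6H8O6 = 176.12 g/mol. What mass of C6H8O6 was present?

Total n(NaOH) added = 0.3699 x 0.03553 = 0.01314 mol.
n(HCl) used = 0.2219 x 0.01297 = 0.002878 mol, which equals the excess n(NaOH).
So n(NaOH) consumed by the sample = 0.01314 - 0.002878 = 0.01026 mol.
n(C6H8O6) = 0.01026 / 1 = 0.01026 mol.
mass = 0.01026 mol x 176.12 g/mol = 1.81 g.

1.81 g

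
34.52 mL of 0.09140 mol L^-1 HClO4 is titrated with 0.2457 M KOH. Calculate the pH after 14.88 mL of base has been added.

12.01

n(acid) = 0.09140 x 0.03452 = 0.003155 mol; n(KOH) added = 0.2457 x 0.01488 = 0.003656 mol.
Base is in excess by 0.003656 - 0.003155 = 0.0005009 mol in a total volume of 0.04940 L.
[OH^-] = 0.0005009/0.04940 = 0.01014 M, so pOH = 1.99 and pH = 14.00 - 1.99 = 12.01.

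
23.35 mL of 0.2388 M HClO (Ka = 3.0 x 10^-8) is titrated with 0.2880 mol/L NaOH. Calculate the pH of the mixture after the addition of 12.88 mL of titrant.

7.82

Initial n(HClO) = 0.2388 x 0.02335 = 0.005576 mol.
n(NaOH) added = 0.2880 x 0.01288 = 0.003709 mol, converting that many moles of HClO to ClO-.
Remaining n(HClO) = 0.001867 mol; n(ClO-) = 0.003709 mol.
By Henderson-Hasselbalch, pH = pKa + log([A^-]/[HA]) = 7.52 + log(0.003709/0.001867) = 7.52 + (+0.30) = 7.82.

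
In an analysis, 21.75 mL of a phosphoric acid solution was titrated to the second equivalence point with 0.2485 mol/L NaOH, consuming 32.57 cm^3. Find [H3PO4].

0.186 M

n(NaOH) = 0.2485 x 0.03257 = 0.008094 mol.
At the second equivalence point, 2 mol OH^- react per mol H3PO4, so n(H3PO4) = 0.008094 / 2 = 0.004047 mol.
[H3PO4] = 0.004047 / 0.02175 L = 0.186 M.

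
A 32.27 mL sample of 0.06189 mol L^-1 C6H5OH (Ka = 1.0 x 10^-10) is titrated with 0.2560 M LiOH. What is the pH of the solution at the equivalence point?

11.35

n(C6H5OH) = 0.06189 x 0.03227 = 0.001997 mol; V(LiOH) at equivalence = 0.001997/0.2560 = 0.007802 L.
At equivalence all the acid is converted to C6H5O-; total volume = 0.03227 + 0.007802 = 0.04007 L, so [C6H5O-] = 0.001997/0.04007 = 0.04984 M.
Kb = Kw/Ka = 1.0e-14 / 1.0 x 10^-10 = 0.000100.
[OH^-] = sqrt(Kb x [C6H5O-]) = sqrt(0.000100 x 0.04984) = 0.00223 M.
pOH = 2.65, so pH = 14.00 - 2.65 = 11.35.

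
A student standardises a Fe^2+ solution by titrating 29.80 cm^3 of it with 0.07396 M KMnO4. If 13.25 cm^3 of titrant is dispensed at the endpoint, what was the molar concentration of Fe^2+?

0.164 M

n(KMnO4) = 0.07396 x 0.01325 = 0.0009800 mol.
From the balanced equation, 1 mol KMnO4 reacts with 5 mol Fe^2+, so n(Fe^2+) = 0.0009800 x 5/1 = 0.004900 mol.
[Fe^2+] = 0.004900 / 0.02980 L = 0.164 M.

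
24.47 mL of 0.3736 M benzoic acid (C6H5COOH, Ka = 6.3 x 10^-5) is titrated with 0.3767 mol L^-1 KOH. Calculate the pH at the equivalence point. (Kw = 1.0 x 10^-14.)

n(C6H5COOH) = 0.3736 x 0.02447 = 0.009142 mol; V(KOH) at equivalence = 0.009142/0.3767 = 0.02427 L.
At equivalence all the acid is converted to C6H5COO-; total volume = 0.02447 + 0.02427 = 0.04874 L, so [C6H5COO-] = 0.009142/0.04874 = 0.1876 M.
Kb = Kw/Ka = 1.0e-14 / 6.3 x 10^-5 = 1.59e-10.
[OH^-] = sqrt(Kb x [C6H5COO-]) = sqrt(1.59e-10 x 0.1876) = 5.46e-6 M.
pOH = 5.26, so pH = 14.00 - 5.26 = 8.74.

8.74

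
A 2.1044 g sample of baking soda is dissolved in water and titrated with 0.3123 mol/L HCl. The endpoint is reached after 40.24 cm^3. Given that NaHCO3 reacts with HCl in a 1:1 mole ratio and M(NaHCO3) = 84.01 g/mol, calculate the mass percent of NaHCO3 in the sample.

n(HCl) = 0.3123 x 0.04024 = 0.01257 mol.
n(NaHCO3) = 0.01257 / 1 = 0.01257 mol.
mass of NaHCO3 = 0.01257 x 84.01 = 1.056 g.
% purity = 1.056 / 2.1044 x 100 = 50.2%.

50.2%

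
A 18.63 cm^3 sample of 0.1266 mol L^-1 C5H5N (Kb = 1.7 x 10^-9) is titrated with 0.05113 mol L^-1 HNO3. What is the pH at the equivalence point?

n(C5H5N) = 0.1266 x 0.01863 = 0.002359 mol; V(HNO3) at equivalence = 0.002359/0.05113 = 0.04613 L.
At equivalence the base is fully converted to C5H5NH+; total volume = 0.06476 L, so [C5H5NH+] = 0.002359/0.06476 = 0.03642 M.
Ka(C5H5NH+) = Kw/Kb = 1.0e-14 / 1.7 x 10^-9 = 5.88e-6.
[H^+] = sqrt(Ka x [C5H5NH+]) = sqrt(5.88e-6 x 0.03642) = 0.000463 M.
pH = -log(0.000463) = 3.33.

3.33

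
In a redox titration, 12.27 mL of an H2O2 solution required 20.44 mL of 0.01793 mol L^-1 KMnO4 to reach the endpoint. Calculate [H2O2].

0.0747 M

n(KMnO4) = 0.01793 x 0.02044 = 0.0003665 mol.
From the balanced equation, 2 mol KMnO4 reacts with 5 mol H2O2, so n(H2O2) = 0.0003665 x 5/2 = 0.0009162 mol.
[H2O2] = 0.0009162 / 0.01227 L = 0.0747 M.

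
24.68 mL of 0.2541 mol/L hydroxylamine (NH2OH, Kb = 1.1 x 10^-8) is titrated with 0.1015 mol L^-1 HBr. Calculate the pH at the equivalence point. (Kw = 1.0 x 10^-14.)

3.59

n(NH2OH) = 0.2541 x 0.02468 = 0.006271 mol; V(HBr) at equivalence = 0.006271/0.1015 = 0.06179 L.
At equivalence the base is fully converted to NH3OH+; total volume = 0.08647 L, so [NH3OH+] = 0.006271/0.08647 = 0.07253 M.
Ka(NH3OH+) = Kw/Kb = 1.0e-14 / 1.1 x 10^-8 = 9.09e-7.
[H^+] = sqrt(Ka x [NH3OH+]) = sqrt(9.09e-7 x 0.07253) = 0.000257 M.
pH = -log(0.000257) = 3.59.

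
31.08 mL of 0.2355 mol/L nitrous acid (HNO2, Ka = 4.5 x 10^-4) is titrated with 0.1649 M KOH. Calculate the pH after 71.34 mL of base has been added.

12.64

n(acid) = 0.2355 x 0.03108 = 0.007319 mol; n(KOH) added = 0.1649 x 0.07134 = 0.01176 mol.
Base is in excess by 0.01176 - 0.007319 = 0.004445 mol in a total volume of 0.1024 L.
[OH^-] = 0.004445/0.1024 = 0.04340 M, so pOH = 1.36 and pH = 14.00 - 1.36 = 12.64.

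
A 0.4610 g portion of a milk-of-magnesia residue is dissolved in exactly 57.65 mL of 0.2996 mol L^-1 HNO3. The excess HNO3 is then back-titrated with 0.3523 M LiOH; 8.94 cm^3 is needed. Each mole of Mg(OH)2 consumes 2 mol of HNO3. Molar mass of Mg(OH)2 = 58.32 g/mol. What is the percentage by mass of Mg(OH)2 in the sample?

89.3%

Total n(HNO3) added = 0.2996 x 0.05765 = 0.01727 mol.
n(LiOH) used = 0.3523 x 0.008940 = 0.003150 mol, which equals the excess n(HNO3).
So n(HNO3) consumed by the sample = 0.01727 - 0.003150 = 0.01412 mol.
n(Mg(OH)2) = 0.01412 / 2 = 0.007061 mol.
mass Mg(OH)2 = 0.007061 x 58.32 = 0.4118 g, so %Mg(OH)2 = 0.4118/0.4610 x 100 = 89.3%.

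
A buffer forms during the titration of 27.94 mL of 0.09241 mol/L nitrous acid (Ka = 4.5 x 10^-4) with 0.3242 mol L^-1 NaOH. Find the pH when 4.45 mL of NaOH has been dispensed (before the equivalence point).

3.45

Initial n(HNO2) = 0.09241 x 0.02794 = 0.002582 mol.
n(NaOH) added = 0.3242 x 0.004450 = 0.001443 mol, converting that many moles of HNO2 to NO2-.
Remaining n(HNO2) = 0.001139 mol; n(NO2-) = 0.001443 mol.
By Henderson-Hasselbalch, pH = pKa + log([A^-]/[HA]) = 3.35 + log(0.001443/0.001139) = 3.35 + (+0.10) = 3.45.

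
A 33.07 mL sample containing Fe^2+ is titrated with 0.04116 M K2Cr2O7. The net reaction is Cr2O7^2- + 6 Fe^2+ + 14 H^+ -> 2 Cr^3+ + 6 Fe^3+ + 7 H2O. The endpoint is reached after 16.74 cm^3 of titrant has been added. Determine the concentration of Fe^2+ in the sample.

n(K2Cr2O7) = 0.04116 x 0.01674 = 0.0006890 mol.
From the balanced equation, 1 mol K2Cr2O7 reacts with 6 mol Fe^2+, so n(Fe^2+) = 0.0006890 x 6/1 = 0.004134 mol.
[Fe^2+] = 0.004134 / 0.03307 L = 0.125 M.

0.125 M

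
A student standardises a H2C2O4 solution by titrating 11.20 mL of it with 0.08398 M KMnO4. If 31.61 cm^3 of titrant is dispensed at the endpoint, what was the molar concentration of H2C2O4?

n(KMnO4) = 0.08398 x 0.03161 = 0.002655 mol.
From the balanced equation, 2 mol KMnO4 reacts with 5 mol H2C2O4, so n(H2C2O4) = 0.002655 x 5/2 = 0.006637 mol.
[H2C2O4] = 0.006637 / 0.01120 L = 0.593 M.

0.593 M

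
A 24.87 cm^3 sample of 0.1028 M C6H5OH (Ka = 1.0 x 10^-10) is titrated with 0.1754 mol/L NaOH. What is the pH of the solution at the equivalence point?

11.41

n(C6H5OH) = 0.1028 x 0.02487 = 0.002557 mol; V(NaOH) at equivalence = 0.002557/0.1754 = 0.01458 L.
At equivalence all the acid is converted to C6H5O-; total volume = 0.02487 + 0.01458 = 0.03945 L, so [C6H5O-] = 0.002557/0.03945 = 0.06481 M.
Kb = Kw/Ka = 1.0e-14 / 1.0 x 10^-10 = 0.000100.
[OH^-] = sqrt(Kb x [C6H5O-]) = sqrt(0.000100 x 0.06481) = 0.00255 M.
pOH = 2.59, so pH = 14.00 - 2.59 = 11.41.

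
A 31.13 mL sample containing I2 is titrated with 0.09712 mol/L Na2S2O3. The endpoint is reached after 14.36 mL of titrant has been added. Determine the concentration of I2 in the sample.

0.0224 M

n(Na2S2O3) = 0.09712 x 0.01436 = 0.001395 mol.
From the balanced equation, 2 mol Na2S2O3 reacts with 1 mol I2, so n(I2) = 0.001395 x 1/2 = 0.0006973 mol.
[I2] = 0.0006973 / 0.03113 L = 0.0224 M.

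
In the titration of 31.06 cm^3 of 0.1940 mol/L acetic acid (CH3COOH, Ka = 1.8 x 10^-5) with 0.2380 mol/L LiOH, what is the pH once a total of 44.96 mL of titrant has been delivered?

n(acid) = 0.1940 x 0.03106 = 0.006026 mol; n(LiOH) added = 0.2380 x 0.04496 = 0.01070 mol.
Base is in excess by 0.01070 - 0.006026 = 0.004675 mol in a total volume of 0.07602 L.
[OH^-] = 0.004675/0.07602 = 0.06149 M, so pOH = 1.21 and pH = 14.00 - 1.21 = 12.79.

12.79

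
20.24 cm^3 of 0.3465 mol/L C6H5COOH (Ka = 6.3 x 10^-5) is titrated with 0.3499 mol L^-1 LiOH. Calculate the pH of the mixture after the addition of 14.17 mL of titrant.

4.58

Initial n(C6H5COOH) = 0.3465 x 0.02024 = 0.007013 mol.
n(LiOH) added = 0.3499 x 0.01417 = 0.004958 mol, converting that many moles of C6H5COOH to C6H5COO-.
Remaining n(C6H5COOH) = 0.002055 mol; n(C6H5COO-) = 0.004958 mol.
By Henderson-Hasselbalch, pH = pKa + log([A^-]/[HA]) = 4.20 + log(0.004958/0.002055) = 4.20 + (+0.38) = 4.58.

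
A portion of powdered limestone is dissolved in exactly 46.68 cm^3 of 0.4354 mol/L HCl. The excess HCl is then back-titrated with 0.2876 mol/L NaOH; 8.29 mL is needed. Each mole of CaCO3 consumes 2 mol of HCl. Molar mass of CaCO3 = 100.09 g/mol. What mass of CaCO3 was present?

0.898 g

Total n(HCl) added = 0.4354 x 0.04668 = 0.02032 mol.
n(NaOH) used = 0.2876 x 0.008290 = 0.002384 mol, which equals the excess n(HCl).
So n(HCl) consumed by the sample = 0.02032 - 0.002384 = 0.01794 mol.
n(CaCO3) = 0.01794 / 2 = 0.008970 mol.
mass = 0.008970 mol x 100.09 g/mol = 0.898 g.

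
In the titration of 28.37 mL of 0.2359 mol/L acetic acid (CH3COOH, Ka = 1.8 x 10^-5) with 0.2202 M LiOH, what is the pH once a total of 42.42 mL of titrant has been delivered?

12.57

n(acid) = 0.2359 x 0.02837 = 0.006692 mol; n(LiOH) added = 0.2202 x 0.04242 = 0.009341 mol.
Base is in excess by 0.009341 - 0.006692 = 0.002648 mol in a total volume of 0.07079 L.
[OH^-] = 0.002648/0.07079 = 0.03741 M, so pOH = 1.43 and pH = 14.00 - 1.43 = 12.57.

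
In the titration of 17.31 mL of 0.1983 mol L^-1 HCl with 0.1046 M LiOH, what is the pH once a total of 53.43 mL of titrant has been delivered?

12.48

n(acid) = 0.1983 x 0.01731 = 0.003433 mol; n(LiOH) added = 0.1046 x 0.05343 = 0.005589 mol.
Base is in excess by 0.005589 - 0.003433 = 0.002156 mol in a total volume of 0.07074 L.
[OH^-] = 0.002156/0.07074 = 0.03048 M, so pOH = 1.52 and pH = 14.00 - 1.52 = 12.48.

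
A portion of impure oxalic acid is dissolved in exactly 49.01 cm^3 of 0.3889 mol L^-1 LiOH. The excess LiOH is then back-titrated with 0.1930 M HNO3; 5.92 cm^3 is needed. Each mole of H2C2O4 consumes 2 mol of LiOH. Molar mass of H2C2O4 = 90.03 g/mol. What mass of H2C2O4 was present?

0.807 g

Total n(LiOH) added = 0.3889 x 0.04901 = 0.01906 mol.
n(HNO3) used = 0.1930 x 0.005920 = 0.001143 mol, which equals the excess n(LiOH).
So n(LiOH) consumed by the sample = 0.01906 - 0.001143 = 0.01792 mol.
n(H2C2O4) = 0.01792 / 2 = 0.008959 mol.
mass = 0.008959 mol x 90.03 g/mol = 0.807 g.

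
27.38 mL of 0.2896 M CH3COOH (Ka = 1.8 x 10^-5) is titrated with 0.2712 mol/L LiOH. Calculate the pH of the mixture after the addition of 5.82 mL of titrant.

Initial n(CH3COOH) = 0.2896 x 0.02738 = 0.007929 mol.
n(LiOH) added = 0.2712 x 0.005820 = 0.001578 mol, converting that many moles of CH3COOH to CH3COO-.
Remaining n(CH3COOH) = 0.006351 mol; n(CH3COO-) = 0.001578 mol.
By Henderson-Hasselbalch, pH = pKa + log([A^-]/[HA]) = 4.74 + log(0.001578/0.006351) = 4.74 + (-0.60) = 4.14.

4.14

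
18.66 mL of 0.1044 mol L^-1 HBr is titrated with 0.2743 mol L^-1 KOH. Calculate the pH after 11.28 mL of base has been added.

n(acid) = 0.1044 x 0.01866 = 0.001948 mol; n(KOH) added = 0.2743 x 0.01128 = 0.003094 mol.
Base is in excess by 0.003094 - 0.001948 = 0.001146 mol in a total volume of 0.02994 L.
[OH^-] = 0.001146/0.02994 = 0.03828 M, so pOH = 1.42 and pH = 14.00 - 1.42 = 12.58.

12.58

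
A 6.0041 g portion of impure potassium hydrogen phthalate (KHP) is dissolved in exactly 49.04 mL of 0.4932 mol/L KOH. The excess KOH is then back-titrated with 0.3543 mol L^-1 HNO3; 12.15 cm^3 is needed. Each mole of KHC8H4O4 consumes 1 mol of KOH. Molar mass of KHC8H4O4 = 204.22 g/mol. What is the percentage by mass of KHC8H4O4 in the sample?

Total n(KOH) added = 0.4932 x 0.04904 = 0.02419 mol.
n(HNO3) used = 0.3543 x 0.01215 = 0.004305 mol, which equals the excess n(KOH).
So n(KOH) consumed by the sample = 0.02419 - 0.004305 = 0.01988 mol.
n(KHC8H4O4) = 0.01988 / 1 = 0.01988 mol.
mass KHC8H4O4 = 0.01988 x 204.22 = 4.060 g, so %KHC8H4O4 = 4.060/6.0041 x 100 = 67.6%.

67.6%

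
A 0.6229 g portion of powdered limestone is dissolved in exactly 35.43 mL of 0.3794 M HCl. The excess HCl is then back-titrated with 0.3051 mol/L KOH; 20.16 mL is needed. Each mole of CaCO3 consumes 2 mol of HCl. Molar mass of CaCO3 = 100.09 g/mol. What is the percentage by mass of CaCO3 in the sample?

Total n(HCl) added = 0.3794 x 0.03543 = 0.01344 mol.
n(KOH) used = 0.3051 x 0.02016 = 0.006151 mol, which equals the excess n(HCl).
So n(HCl) consumed by the sample = 0.01344 - 0.006151 = 0.007291 mol.
n(CaCO3) = 0.007291 / 2 = 0.003646 mol.
mass CaCO3 = 0.003646 x 100.09 = 0.3649 g, so %CaCO3 = 0.3649/0.6229 x 100 = 58.6%.

58.6%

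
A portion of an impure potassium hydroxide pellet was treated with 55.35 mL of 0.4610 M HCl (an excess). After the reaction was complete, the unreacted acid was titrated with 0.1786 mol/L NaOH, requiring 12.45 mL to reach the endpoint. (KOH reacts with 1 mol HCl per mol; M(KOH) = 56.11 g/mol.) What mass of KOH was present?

Total n(HCl) added = 0.4610 x 0.05535 = 0.02552 mol.
n(NaOH) used = 0.1786 x 0.01245 = 0.002224 mol, which equals the excess n(HCl).
So n(HCl) consumed by the sample = 0.02552 - 0.002224 = 0.02329 mol.
n(KOH) = 0.02329 / 1 = 0.02329 mol.
mass = 0.02329 mol x 56.11 g/mol = 1.31 g.

1.31 g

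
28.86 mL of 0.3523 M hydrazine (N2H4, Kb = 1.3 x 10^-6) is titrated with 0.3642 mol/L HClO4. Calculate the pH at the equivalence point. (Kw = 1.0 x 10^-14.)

n(N2H4) = 0.3523 x 0.02886 = 0.01017 mol; V(HClO4) at equivalence = 0.01017/0.3642 = 0.02792 L.
At equivalence the base is fully converted to N2H5+; total volume = 0.05678 L, so [N2H5+] = 0.01017/0.05678 = 0.1791 M.
Ka(N2H5+) = Kw/Kb = 1.0e-14 / 1.3 x 10^-6 = 7.69e-9.
[H^+] = sqrt(Ka x [N2H5+]) = sqrt(7.69e-9 x 0.1791) = 3.71e-5 M.
pH = -log(3.71e-5) = 4.43.

4.43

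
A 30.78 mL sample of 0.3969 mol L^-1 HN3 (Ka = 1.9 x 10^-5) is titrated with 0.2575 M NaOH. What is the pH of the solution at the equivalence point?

n(HN3) = 0.3969 x 0.03078 = 0.01222 mol; V(NaOH) at equivalence = 0.01222/0.2575 = 0.04744 L.
At equivalence all the acid is converted to N3-; total volume = 0.03078 + 0.04744 = 0.07822 L, so [N3-] = 0.01222/0.07822 = 0.1562 M.
Kb = Kw/Ka = 1.0e-14 / 1.9 x 10^-5 = 5.26e-10.
[OH^-] = sqrt(Kb x [N3-]) = sqrt(5.26e-10 x 0.1562) = 9.07e-6 M.
pOH = 5.04, so pH = 14.00 - 5.04 = 8.96.

8.96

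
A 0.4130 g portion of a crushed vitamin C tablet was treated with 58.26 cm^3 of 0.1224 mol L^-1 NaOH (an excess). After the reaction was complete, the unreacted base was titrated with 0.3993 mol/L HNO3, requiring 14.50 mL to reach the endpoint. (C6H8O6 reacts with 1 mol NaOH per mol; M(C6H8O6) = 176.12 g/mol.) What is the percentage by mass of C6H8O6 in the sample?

Total n(NaOH) added = 0.1224 x 0.05826 = 0.007131 mol.
n(HNO3) used = 0.3993 x 0.01450 = 0.005790 mol, which equals the excess n(NaOH).
So n(NaOH) consumed by the sample = 0.007131 - 0.005790 = 0.001341 mol.
n(C6H8O6) = 0.001341 / 1 = 0.001341 mol.
mass C6H8O6 = 0.001341 x 176.12 = 0.2362 g, so %C6H8O6 = 0.2362/0.4130 x 100 = 57.2%.

57.2%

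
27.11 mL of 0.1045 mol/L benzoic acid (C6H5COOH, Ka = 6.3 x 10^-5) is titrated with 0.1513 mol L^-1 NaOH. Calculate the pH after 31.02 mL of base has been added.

n(acid) = 0.1045 x 0.02711 = 0.002833 mol; n(NaOH) added = 0.1513 x 0.03102 = 0.004693 mol.
Base is in excess by 0.004693 - 0.002833 = 0.001860 mol in a total volume of 0.05813 L.
[OH^-] = 0.001860/0.05813 = 0.03200 M, so pOH = 1.49 and pH = 14.00 - 1.49 = 12.51.

12.51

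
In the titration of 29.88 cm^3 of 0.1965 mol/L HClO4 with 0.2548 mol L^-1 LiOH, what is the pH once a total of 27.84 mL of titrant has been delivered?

n(acid) = 0.1965 x 0.02988 = 0.005871 mol; n(LiOH) added = 0.2548 x 0.02784 = 0.007094 mol.
Base is in excess by 0.007094 - 0.005871 = 0.001222 mol in a total volume of 0.05772 L.
[OH^-] = 0.001222/0.05772 = 0.02117 M, so pOH = 1.67 and pH = 14.00 - 1.67 = 12.33.

12.33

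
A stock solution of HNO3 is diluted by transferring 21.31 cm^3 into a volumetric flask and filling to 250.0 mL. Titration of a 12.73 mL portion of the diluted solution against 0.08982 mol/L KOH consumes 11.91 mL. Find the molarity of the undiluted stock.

n(KOH) = 0.08982 x 0.01191 = 0.001070 mol.
n(HNO3) in the aliquot = 0.001070 mol.
[diluted HNO3] = 0.001070 / 0.01273 = 0.08403 M.
Dilution factor = 250.0/21.31 = 11.73, so [stock] = 0.08403 x 11.73 = 0.986 M.

0.986 M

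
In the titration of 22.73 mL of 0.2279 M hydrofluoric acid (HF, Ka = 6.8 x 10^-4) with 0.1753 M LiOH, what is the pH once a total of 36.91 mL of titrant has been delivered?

n(acid) = 0.2279 x 0.02273 = 0.005180 mol; n(LiOH) added = 0.1753 x 0.03691 = 0.006470 mol.
Base is in excess by 0.006470 - 0.005180 = 0.001290 mol in a total volume of 0.05964 L.
[OH^-] = 0.001290/0.05964 = 0.02163 M, so pOH = 1.66 and pH = 14.00 - 1.66 = 12.34.

12.34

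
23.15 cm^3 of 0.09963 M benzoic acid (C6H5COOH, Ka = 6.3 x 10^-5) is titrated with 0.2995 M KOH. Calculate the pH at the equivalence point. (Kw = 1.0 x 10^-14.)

n(C6H5COOH) = 0.09963 x 0.02315 = 0.002306 mol; V(KOH) at equivalence = 0.002306/0.2995 = 0.007701 L.
At equivalence all the acid is converted to C6H5COO-; total volume = 0.02315 + 0.007701 = 0.03085 L, so [C6H5COO-] = 0.002306/0.03085 = 0.07476 M.
Kb = Kw/Ka = 1.0e-14 / 6.3 x 10^-5 = 1.59e-10.
[OH^-] = sqrt(Kb x [C6H5COO-]) = sqrt(1.59e-10 x 0.07476) = 3.44e-6 M.
pOH = 5.46, so pH = 14.00 - 5.46 = 8.54.

8.54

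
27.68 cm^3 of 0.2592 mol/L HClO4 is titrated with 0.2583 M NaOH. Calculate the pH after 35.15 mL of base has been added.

n(acid) = 0.2592 x 0.02768 = 0.007175 mol; n(NaOH) added = 0.2583 x 0.03515 = 0.009079 mol.
Base is in excess by 0.009079 - 0.007175 = 0.001905 mol in a total volume of 0.06283 L.
[OH^-] = 0.001905/0.06283 = 0.03031 M, so pOH = 1.52 and pH = 14.00 - 1.52 = 12.48.

12.48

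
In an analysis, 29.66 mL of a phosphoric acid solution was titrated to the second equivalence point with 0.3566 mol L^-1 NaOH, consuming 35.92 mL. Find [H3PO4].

0.216 M

n(NaOH) = 0.3566 x 0.03592 = 0.01281 mol.
At the second equivalence point, 2 mol OH^- react per mol H3PO4, so n(H3PO4) = 0.01281 / 2 = 0.006405 mol.
[H3PO4] = 0.006405 / 0.02966 L = 0.216 M.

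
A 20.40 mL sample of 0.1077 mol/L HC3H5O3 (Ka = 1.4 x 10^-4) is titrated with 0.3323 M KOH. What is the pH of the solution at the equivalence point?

n(HC3H5O3) = 0.1077 x 0.02040 = 0.002197 mol; V(KOH) at equivalence = 0.002197/0.3323 = 0.006612 L.
At equivalence all the acid is converted to C3H5O3-; total volume = 0.02040 + 0.006612 = 0.02701 L, so [C3H5O3-] = 0.002197/0.02701 = 0.08134 M.
Kb = Kw/Ka = 1.0e-14 / 1.4 x 10^-4 = 7.14e-11.
[OH^-] = sqrt(Kb x [C3H5O3-]) = sqrt(7.14e-11 x 0.08134) = 2.41e-6 M.
pOH = 5.62, so pH = 14.00 - 5.62 = 8.38.

8.38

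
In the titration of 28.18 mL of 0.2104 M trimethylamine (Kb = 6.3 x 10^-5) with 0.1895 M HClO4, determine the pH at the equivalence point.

n((CH3)3N) = 0.2104 x 0.02818 = 0.005929 mol; V(HClO4) at equivalence = 0.005929/0.1895 = 0.03129 L.
At equivalence the base is fully converted to (CH3)3NH+; total volume = 0.05947 L, so [(CH3)3NH+] = 0.005929/0.05947 = 0.09970 M.
Ka((CH3)3NH+) = Kw/Kb = 1.0e-14 / 6.3 x 10^-5 = 1.59e-10.
[H^+] = sqrt(Ka x [(CH3)3NH+]) = sqrt(1.59e-10 x 0.09970) = 3.98e-6 M.
pH = -log(3.98e-6) = 5.40.

5.40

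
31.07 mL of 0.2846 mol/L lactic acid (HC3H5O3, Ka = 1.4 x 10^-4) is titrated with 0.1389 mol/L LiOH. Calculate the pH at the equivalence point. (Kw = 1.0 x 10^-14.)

n(HC3H5O3) = 0.2846 x 0.03107 = 0.008843 mol; V(LiOH) at equivalence = 0.008843/0.1389 = 0.06366 L.
At equivalence all the acid is converted to C3H5O3-; total volume = 0.03107 + 0.06366 = 0.09473 L, so [C3H5O3-] = 0.008843/0.09473 = 0.09334 M.
Kb = Kw/Ka = 1.0e-14 / 1.4 x 10^-4 = 7.14e-11.
[OH^-] = sqrt(Kb x [C3H5O3-]) = sqrt(7.14e-11 x 0.09334) = 2.58e-6 M.
pOH = 5.59, so pH = 14.00 - 5.59 = 8.41.

8.41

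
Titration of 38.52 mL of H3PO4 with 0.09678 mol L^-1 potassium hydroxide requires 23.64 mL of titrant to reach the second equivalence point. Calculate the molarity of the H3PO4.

0.0297 M

n(KOH) = 0.09678 x 0.02364 = 0.002288 mol.
At the second equivalence point, 2 mol OH^- react per mol H3PO4, so n(H3PO4) = 0.002288 / 2 = 0.001144 mol.
[H3PO4] = 0.001144 / 0.03852 L = 0.0297 M.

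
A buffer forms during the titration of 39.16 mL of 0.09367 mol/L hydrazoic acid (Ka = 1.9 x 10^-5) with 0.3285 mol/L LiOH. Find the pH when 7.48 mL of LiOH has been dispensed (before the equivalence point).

Initial n(HN3) = 0.09367 x 0.03916 = 0.003668 mol.
n(LiOH) added = 0.3285 x 0.007480 = 0.002457 mol, converting that many moles of HN3 to N3-.
Remaining n(HN3) = 0.001211 mol; n(N3-) = 0.002457 mol.
By Henderson-Hasselbalch, pH = pKa + log([A^-]/[HA]) = 4.72 + log(0.002457/0.001211) = 4.72 + (+0.31) = 5.03.

5.03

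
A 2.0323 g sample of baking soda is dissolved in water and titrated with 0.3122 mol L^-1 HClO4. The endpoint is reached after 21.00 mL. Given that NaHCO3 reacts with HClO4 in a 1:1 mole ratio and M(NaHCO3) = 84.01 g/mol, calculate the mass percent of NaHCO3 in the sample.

27.1%

n(HClO4) = 0.3122 x 0.02100 = 0.006556 mol.
n(NaHCO3) = 0.006556 / 1 = 0.006556 mol.
mass of NaHCO3 = 0.006556 x 84.01 = 0.5508 g.
% purity = 0.5508 / 2.0323 x 100 = 27.1%.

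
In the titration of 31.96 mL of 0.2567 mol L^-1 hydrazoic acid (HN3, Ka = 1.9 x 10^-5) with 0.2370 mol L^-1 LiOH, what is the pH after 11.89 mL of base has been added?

4.44

Initial n(HN3) = 0.2567 x 0.03196 = 0.008204 mol.
n(LiOH) added = 0.2370 x 0.01189 = 0.002818 mol, converting that many moles of HN3 to N3-.
Remaining n(HN3) = 0.005386 mol; n(N3-) = 0.002818 mol.
By Henderson-Hasselbalch, pH = pKa + log([A^-]/[HA]) = 4.72 + log(0.002818/0.005386) = 4.72 + (-0.28) = 4.44.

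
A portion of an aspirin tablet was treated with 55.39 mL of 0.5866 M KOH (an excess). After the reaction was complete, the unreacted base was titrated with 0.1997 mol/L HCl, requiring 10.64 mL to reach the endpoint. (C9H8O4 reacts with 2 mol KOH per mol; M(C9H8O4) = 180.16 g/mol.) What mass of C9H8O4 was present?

Total n(KOH) added = 0.5866 x 0.05539 = 0.03249 mol.
n(HCl) used = 0.1997 x 0.01064 = 0.002125 mol, which equals the excess n(KOH).
So n(KOH) consumed by the sample = 0.03249 - 0.002125 = 0.03037 mol.
n(C9H8O4) = 0.03037 / 2 = 0.01518 mol.
mass = 0.01518 mol x 180.16 g/mol = 2.74 g.

2.74 g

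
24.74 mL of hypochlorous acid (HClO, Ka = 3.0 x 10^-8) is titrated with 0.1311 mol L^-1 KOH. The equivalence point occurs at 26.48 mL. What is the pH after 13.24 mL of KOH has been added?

13.24 mL is exactly half the equivalence volume (26.48/2), i.e. the half-equivalence point.
There, n(HA) = n(A^-), so pH = pKa = -log(3.0 x 10^-8) = 7.52.

7.52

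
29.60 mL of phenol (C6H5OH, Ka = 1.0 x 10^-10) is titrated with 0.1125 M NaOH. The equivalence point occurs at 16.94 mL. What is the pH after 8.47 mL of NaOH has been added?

10.00

8.47 mL is exactly half the equivalence volume (16.94/2), i.e. the half-equivalence point.
There, n(HA) = n(A^-), so pH = pKa = -log(1.0 x 10^-10) = 10.00.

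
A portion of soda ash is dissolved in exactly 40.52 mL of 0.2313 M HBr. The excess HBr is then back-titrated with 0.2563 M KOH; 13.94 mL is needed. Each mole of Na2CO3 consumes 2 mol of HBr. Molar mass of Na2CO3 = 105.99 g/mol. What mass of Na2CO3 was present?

Total n(HBr) added = 0.2313 x 0.04052 = 0.009372 mol.
n(KOH) used = 0.2563 x 0.01394 = 0.003573 mol, which equals the excess n(HBr).
So n(HBr) consumed by the sample = 0.009372 - 0.003573 = 0.005799 mol.
n(Na2CO3) = 0.005799 / 2 = 0.002900 mol.
mass = 0.002900 mol x 105.99 g/mol = 0.307 g.

0.307 g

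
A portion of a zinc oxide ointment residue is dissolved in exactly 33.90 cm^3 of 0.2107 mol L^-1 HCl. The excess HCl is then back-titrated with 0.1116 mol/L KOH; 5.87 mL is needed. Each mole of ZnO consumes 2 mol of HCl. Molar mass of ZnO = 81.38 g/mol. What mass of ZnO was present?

Total n(HCl) added = 0.2107 x 0.03390 = 0.007143 mol.
n(KOH) used = 0.1116 x 0.005870 = 0.0006551 mol, which equals the excess n(HCl).
So n(HCl) consumed by the sample = 0.007143 - 0.0006551 = 0.006488 mol.
n(ZnO) = 0.006488 / 2 = 0.003244 mol.
mass = 0.003244 mol x 81.38 g/mol = 0.264 g.

0.264 g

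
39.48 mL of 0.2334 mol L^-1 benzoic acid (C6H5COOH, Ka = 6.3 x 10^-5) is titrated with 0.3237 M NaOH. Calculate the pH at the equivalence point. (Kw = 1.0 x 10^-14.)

n(C6H5COOH) = 0.2334 x 0.03948 = 0.009215 mol; V(NaOH) at equivalence = 0.009215/0.3237 = 0.02847 L.
At equivalence all the acid is converted to C6H5COO-; total volume = 0.03948 + 0.02847 = 0.06795 L, so [C6H5COO-] = 0.009215/0.06795 = 0.1356 M.
Kb = Kw/Ka = 1.0e-14 / 6.3 x 10^-5 = 1.59e-10.
[OH^-] = sqrt(Kb x [C6H5COO-]) = sqrt(1.59e-10 x 0.1356) = 4.64e-6 M.
pOH = 5.33, so pH = 14.00 - 5.33 = 8.67.

8.67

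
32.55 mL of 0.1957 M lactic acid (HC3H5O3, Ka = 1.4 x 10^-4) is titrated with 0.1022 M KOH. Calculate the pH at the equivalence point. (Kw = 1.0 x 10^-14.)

8.34

n(HC3H5O3) = 0.1957 x 0.03255 = 0.006370 mol; V(KOH) at equivalence = 0.006370/0.1022 = 0.06233 L.
At equivalence all the acid is converted to C3H5O3-; total volume = 0.03255 + 0.06233 = 0.09488 L, so [C3H5O3-] = 0.006370/0.09488 = 0.06714 M.
Kb = Kw/Ka = 1.0e-14 / 1.4 x 10^-4 = 7.14e-11.
[OH^-] = sqrt(Kb x [C3H5O3-]) = sqrt(7.14e-11 x 0.06714) = 2.19e-6 M.
pOH = 5.66, so pH = 14.00 - 5.66 = 8.34.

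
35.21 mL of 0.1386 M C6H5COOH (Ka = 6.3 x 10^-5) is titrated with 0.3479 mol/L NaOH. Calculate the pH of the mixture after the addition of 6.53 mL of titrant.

4.14

Initial n(C6H5COOH) = 0.1386 x 0.03521 = 0.004880 mol.
n(NaOH) added = 0.3479 x 0.006530 = 0.002272 mol, converting that many moles of C6H5COOH to C6H5COO-.
Remaining n(C6H5COOH) = 0.002608 mol; n(C6H5COO-) = 0.002272 mol.
By Henderson-Hasselbalch, pH = pKa + log([A^-]/[HA]) = 4.20 + log(0.002272/0.002608) = 4.20 + (-0.06) = 4.14.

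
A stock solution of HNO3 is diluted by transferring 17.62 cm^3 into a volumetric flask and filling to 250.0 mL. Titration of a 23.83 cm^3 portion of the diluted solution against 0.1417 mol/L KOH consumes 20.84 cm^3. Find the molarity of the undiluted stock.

n(KOH) = 0.1417 x 0.02084 = 0.002953 mol.
n(HNO3) in the aliquot = 0.002953 mol.
[diluted HNO3] = 0.002953 / 0.02383 = 0.1239 M.
Dilution factor = 250.0/17.62 = 14.19, so [stock] = 0.1239 x 14.19 = 1.76 M.

1.76 M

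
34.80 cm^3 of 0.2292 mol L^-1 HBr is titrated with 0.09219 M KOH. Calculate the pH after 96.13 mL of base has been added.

n(acid) = 0.2292 x 0.03480 = 0.007976 mol; n(KOH) added = 0.09219 x 0.09613 = 0.008862 mol.
Base is in excess by 0.008862 - 0.007976 = 0.0008861 mol in a total volume of 0.1309 L.
[OH^-] = 0.0008861/0.1309 = 0.006767 M, so pOH = 2.17 and pH = 14.00 - 2.17 = 11.83.

11.83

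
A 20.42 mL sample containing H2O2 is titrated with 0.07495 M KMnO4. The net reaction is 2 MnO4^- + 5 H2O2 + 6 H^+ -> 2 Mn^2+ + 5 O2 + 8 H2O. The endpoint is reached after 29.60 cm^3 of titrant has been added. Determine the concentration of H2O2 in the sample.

n(KMnO4) = 0.07495 x 0.02960 = 0.002219 mol.
From the balanced equation, 2 mol KMnO4 reacts with 5 mol H2O2, so n(H2O2) = 0.002219 x 5/2 = 0.005546 mol.
[H2O2] = 0.005546 / 0.02042 L = 0.272 M.

0.272 M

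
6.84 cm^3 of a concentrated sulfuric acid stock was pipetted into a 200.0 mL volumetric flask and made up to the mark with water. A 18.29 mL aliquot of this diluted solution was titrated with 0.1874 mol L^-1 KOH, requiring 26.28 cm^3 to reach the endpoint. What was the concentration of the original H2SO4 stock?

n(KOH) = 0.1874 x 0.02628 = 0.004925 mol.
n(H2SO4) in the aliquot = 0.004925 x 1/2 = 0.002462 mol.
[diluted H2SO4] = 0.002462 / 0.01829 = 0.1346 M.
Dilution factor = 200.0/6.840 = 29.24, so [stock] = 0.1346 x 29.24 = 3.94 M.

3.94 M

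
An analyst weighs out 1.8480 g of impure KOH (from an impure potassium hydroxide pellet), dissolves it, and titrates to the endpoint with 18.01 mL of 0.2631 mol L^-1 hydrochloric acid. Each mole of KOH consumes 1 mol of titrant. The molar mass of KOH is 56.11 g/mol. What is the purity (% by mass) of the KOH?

n(HCl) = 0.2631 x 0.01801 = 0.004738 mol.
n(KOH) = 0.004738 / 1 = 0.004738 mol.
mass of KOH = 0.004738 x 56.11 = 0.2659 g.
% purity = 0.2659 / 1.8480 x 100 = 14.4%.

14.4%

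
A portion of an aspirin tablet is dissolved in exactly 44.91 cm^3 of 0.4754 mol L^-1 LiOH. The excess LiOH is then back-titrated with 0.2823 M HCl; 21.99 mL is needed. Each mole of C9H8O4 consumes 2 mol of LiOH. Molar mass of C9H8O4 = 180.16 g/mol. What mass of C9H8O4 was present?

Total n(LiOH) added = 0.4754 x 0.04491 = 0.02135 mol.
n(HCl) used = 0.2823 x 0.02199 = 0.006208 mol, which equals the excess n(LiOH).
So n(LiOH) consumed by the sample = 0.02135 - 0.006208 = 0.01514 mol.
n(C9H8O4) = 0.01514 / 2 = 0.007571 mol.
mass = 0.007571 mol x 180.16 g/mol = 1.36 g.

1.36 g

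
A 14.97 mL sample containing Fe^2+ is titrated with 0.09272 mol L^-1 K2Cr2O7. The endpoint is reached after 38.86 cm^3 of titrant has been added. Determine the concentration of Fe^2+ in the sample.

1.44 M

n(K2Cr2O7) = 0.09272 x 0.03886 = 0.003603 mol.
From the balanced equation, 1 mol K2Cr2O7 reacts with 6 mol Fe^2+, so n(Fe^2+) = 0.003603 x 6/1 = 0.02162 mol.
[Fe^2+] = 0.02162 / 0.01497 L = 1.44 M.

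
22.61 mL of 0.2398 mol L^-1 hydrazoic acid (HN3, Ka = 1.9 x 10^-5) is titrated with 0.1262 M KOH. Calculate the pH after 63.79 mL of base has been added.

12.48

n(acid) = 0.2398 x 0.02261 = 0.005422 mol; n(KOH) added = 0.1262 x 0.06379 = 0.008050 mol.
Base is in excess by 0.008050 - 0.005422 = 0.002628 mol in a total volume of 0.08640 L.
[OH^-] = 0.002628/0.08640 = 0.03042 M, so pOH = 1.52 and pH = 14.00 - 1.52 = 12.48.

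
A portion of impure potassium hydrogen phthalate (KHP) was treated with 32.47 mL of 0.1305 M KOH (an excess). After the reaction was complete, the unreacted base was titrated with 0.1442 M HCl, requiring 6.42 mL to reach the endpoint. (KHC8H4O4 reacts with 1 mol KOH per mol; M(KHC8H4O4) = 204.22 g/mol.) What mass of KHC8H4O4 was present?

Total n(KOH) added = 0.1305 x 0.03247 = 0.004237 mol.
n(HCl) used = 0.1442 x 0.006420 = 0.0009258 mol, which equals the excess n(KOH).
So n(KOH) consumed by the sample = 0.004237 - 0.0009258 = 0.003312 mol.
n(KHC8H4O4) = 0.003312 / 1 = 0.003312 mol.
mass = 0.003312 mol x 204.22 g/mol = 0.676 g.

0.676 g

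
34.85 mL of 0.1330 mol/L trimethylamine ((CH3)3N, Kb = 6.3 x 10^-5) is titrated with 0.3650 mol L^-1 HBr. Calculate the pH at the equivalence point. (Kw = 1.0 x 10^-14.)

5.41

n((CH3)3N) = 0.1330 x 0.03485 = 0.004635 mol; V(HBr) at equivalence = 0.004635/0.3650 = 0.01270 L.
At equivalence the base is fully converted to (CH3)3NH+; total volume = 0.04755 L, so [(CH3)3NH+] = 0.004635/0.04755 = 0.09748 M.
Ka((CH3)3NH+) = Kw/Kb = 1.0e-14 / 6.3 x 10^-5 = 1.59e-10.
[H^+] = sqrt(Ka x [(CH3)3NH+]) = sqrt(1.59e-10 x 0.09748) = 3.93e-6 M.
pH = -log(3.93e-6) = 5.41.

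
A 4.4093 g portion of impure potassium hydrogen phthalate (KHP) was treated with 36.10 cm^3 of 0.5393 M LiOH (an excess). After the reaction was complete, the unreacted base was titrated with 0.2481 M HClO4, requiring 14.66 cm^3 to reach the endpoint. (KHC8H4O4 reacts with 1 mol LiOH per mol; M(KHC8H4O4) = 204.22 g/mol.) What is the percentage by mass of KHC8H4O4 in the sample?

73.3%

Total n(LiOH) added = 0.5393 x 0.03610 = 0.01947 mol.
n(HClO4) used = 0.2481 x 0.01466 = 0.003637 mol, which equals the excess n(LiOH).
So n(LiOH) consumed by the sample = 0.01947 - 0.003637 = 0.01583 mol.
n(KHC8H4O4) = 0.01583 / 1 = 0.01583 mol.
mass KHC8H4O4 = 0.01583 x 204.22 = 3.233 g, so %KHC8H4O4 = 3.233/4.4093 x 100 = 73.3%.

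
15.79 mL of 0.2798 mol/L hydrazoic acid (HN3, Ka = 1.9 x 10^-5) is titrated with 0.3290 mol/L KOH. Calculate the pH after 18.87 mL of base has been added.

12.71

n(acid) = 0.2798 x 0.01579 = 0.004418 mol; n(KOH) added = 0.3290 x 0.01887 = 0.006208 mol.
Base is in excess by 0.006208 - 0.004418 = 0.001790 mol in a total volume of 0.03466 L.
[OH^-] = 0.001790/0.03466 = 0.05165 M, so pOH = 1.29 and pH = 14.00 - 1.29 = 12.71.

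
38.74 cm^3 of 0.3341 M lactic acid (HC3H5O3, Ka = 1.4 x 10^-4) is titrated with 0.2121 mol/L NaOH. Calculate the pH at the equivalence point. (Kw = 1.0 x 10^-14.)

8.48

n(HC3H5O3) = 0.3341 x 0.03874 = 0.01294 mol; V(NaOH) at equivalence = 0.01294/0.2121 = 0.06102 L.
At equivalence all the acid is converted to C3H5O3-; total volume = 0.03874 + 0.06102 = 0.09976 L, so [C3H5O3-] = 0.01294/0.09976 = 0.1297 M.
Kb = Kw/Ka = 1.0e-14 / 1.4 x 10^-4 = 7.14e-11.
[OH^-] = sqrt(Kb x [C3H5O3-]) = sqrt(7.14e-11 x 0.1297) = 3.04e-6 M.
pOH = 5.52, so pH = 14.00 - 5.52 = 8.48.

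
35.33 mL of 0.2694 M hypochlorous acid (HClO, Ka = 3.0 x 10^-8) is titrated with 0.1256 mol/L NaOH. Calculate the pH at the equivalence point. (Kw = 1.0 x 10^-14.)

n(HClO) = 0.2694 x 0.03533 = 0.009518 mol; V(NaOH) at equivalence = 0.009518/0.1256 = 0.07578 L.
At equivalence all the acid is converted to ClO-; total volume = 0.03533 + 0.07578 = 0.1111 L, so [ClO-] = 0.009518/0.1111 = 0.08566 M.
Kb = Kw/Ka = 1.0e-14 / 3.0 x 10^-8 = 3.33e-7.
[OH^-] = sqrt(Kb x [ClO-]) = sqrt(3.33e-7 x 0.08566) = 0.000169 M.
pOH = 3.77, so pH = 14.00 - 3.77 = 10.23.

10.23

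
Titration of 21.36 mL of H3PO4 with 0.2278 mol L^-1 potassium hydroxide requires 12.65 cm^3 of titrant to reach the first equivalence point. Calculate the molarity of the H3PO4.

0.135 M

n(KOH) = 0.2278 x 0.01265 = 0.002882 mol.
At the first equivalence point, 1 mol OH^- react per mol H3PO4, so n(H3PO4) = 0.002882 / 1 = 0.002882 mol.
[H3PO4] = 0.002882 / 0.02136 L = 0.135 M.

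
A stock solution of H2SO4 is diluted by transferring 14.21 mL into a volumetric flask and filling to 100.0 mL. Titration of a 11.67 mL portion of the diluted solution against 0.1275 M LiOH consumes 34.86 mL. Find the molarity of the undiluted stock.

1.34 M

n(LiOH) = 0.1275 x 0.03486 = 0.004445 mol.
n(H2SO4) in the aliquot = 0.004445 x 1/2 = 0.002222 mol.
[diluted H2SO4] = 0.002222 / 0.01167 = 0.1904 M.
Dilution factor = 100.0/14.21 = 7.037, so [stock] = 0.1904 x 7.037 = 1.34 M.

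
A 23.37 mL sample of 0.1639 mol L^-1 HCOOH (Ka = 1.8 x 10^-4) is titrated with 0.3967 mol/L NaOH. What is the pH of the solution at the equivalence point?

8.40

n(HCOOH) = 0.1639 x 0.02337 = 0.003830 mol; V(NaOH) at equivalence = 0.003830/0.3967 = 0.009656 L.
At equivalence all the acid is converted to HCOO-; total volume = 0.02337 + 0.009656 = 0.03303 L, so [HCOO-] = 0.003830/0.03303 = 0.1160 M.
Kb = Kw/Ka = 1.0e-14 / 1.8 x 10^-4 = 5.56e-11.
[OH^-] = sqrt(Kb x [HCOO-]) = sqrt(5.56e-11 x 0.1160) = 2.54e-6 M.
pOH = 5.60, so pH = 14.00 - 5.60 = 8.40.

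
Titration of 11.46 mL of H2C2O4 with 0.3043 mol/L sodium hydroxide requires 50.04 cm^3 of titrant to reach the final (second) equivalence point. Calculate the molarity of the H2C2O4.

0.664 M

n(NaOH) = 0.3043 x 0.05004 = 0.01523 mol.
At the final (second) equivalence point, 2 mol OH^- react per mol H2C2O4, so n(H2C2O4) = 0.01523 / 2 = 0.007614 mol.
[H2C2O4] = 0.007614 / 0.01146 L = 0.664 M.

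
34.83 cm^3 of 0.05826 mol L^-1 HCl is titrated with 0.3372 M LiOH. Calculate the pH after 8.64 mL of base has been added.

n(acid) = 0.05826 x 0.03483 = 0.002029 mol; n(LiOH) added = 0.3372 x 0.008640 = 0.002913 mol.
Base is in excess by 0.002913 - 0.002029 = 0.0008842 mol in a total volume of 0.04347 L.
[OH^-] = 0.0008842/0.04347 = 0.02034 M, so pOH = 1.69 and pH = 14.00 - 1.69 = 12.31.

12.31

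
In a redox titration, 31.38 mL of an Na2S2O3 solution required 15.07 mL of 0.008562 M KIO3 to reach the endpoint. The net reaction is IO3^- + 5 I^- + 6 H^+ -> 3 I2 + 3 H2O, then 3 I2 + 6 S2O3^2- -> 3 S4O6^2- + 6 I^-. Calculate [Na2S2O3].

n(KIO3) = 0.008562 x 0.01507 = 0.0001290 mol.
From the balanced equation, 1 mol KIO3 reacts with 6 mol Na2S2O3, so n(Na2S2O3) = 0.0001290 x 6/1 = 0.0007742 mol.
[Na2S2O3] = 0.0007742 / 0.03138 L = 0.0247 M.

0.0247 M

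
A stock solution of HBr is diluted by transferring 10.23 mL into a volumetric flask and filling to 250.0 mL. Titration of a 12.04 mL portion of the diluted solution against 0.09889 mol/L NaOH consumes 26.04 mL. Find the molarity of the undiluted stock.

n(NaOH) = 0.09889 x 0.02604 = 0.002575 mol.
n(HBr) in the aliquot = 0.002575 mol.
[diluted HBr] = 0.002575 / 0.01204 = 0.2139 M.
Dilution factor = 250.0/10.23 = 24.44, so [stock] = 0.2139 x 24.44 = 5.23 M.

5.23 M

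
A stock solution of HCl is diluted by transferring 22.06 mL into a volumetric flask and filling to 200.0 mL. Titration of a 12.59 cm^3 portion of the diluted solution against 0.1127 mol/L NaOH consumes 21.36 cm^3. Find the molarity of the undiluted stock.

1.73 M

n(NaOH) = 0.1127 x 0.02136 = 0.002407 mol.
n(HCl) in the aliquot = 0.002407 mol.
[diluted HCl] = 0.002407 / 0.01259 = 0.1912 M.
Dilution factor = 200.0/22.06 = 9.066, so [stock] = 0.1912 x 9.066 = 1.73 M.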